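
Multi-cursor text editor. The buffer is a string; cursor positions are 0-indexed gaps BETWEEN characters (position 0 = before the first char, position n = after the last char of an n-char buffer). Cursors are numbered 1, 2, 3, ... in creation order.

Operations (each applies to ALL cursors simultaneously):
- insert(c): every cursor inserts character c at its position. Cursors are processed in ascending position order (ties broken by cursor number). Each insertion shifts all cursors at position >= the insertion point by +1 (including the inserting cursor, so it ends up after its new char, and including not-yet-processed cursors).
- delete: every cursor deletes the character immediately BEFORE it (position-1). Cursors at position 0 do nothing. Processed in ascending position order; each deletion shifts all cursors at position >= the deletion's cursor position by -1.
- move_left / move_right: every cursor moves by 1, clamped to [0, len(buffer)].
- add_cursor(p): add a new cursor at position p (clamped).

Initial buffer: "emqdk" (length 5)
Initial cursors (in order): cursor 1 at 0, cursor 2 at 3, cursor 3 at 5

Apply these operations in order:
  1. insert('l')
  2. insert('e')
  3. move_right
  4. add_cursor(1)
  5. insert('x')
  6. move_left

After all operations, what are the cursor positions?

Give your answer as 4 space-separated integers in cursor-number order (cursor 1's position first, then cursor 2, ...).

Answer: 4 10 14 1

Derivation:
After op 1 (insert('l')): buffer="lemqldkl" (len 8), cursors c1@1 c2@5 c3@8, authorship 1...2..3
After op 2 (insert('e')): buffer="leemqledkle" (len 11), cursors c1@2 c2@7 c3@11, authorship 11...22..33
After op 3 (move_right): buffer="leemqledkle" (len 11), cursors c1@3 c2@8 c3@11, authorship 11...22..33
After op 4 (add_cursor(1)): buffer="leemqledkle" (len 11), cursors c4@1 c1@3 c2@8 c3@11, authorship 11...22..33
After op 5 (insert('x')): buffer="lxeexmqledxklex" (len 15), cursors c4@2 c1@5 c2@11 c3@15, authorship 141.1..22.2.333
After op 6 (move_left): buffer="lxeexmqledxklex" (len 15), cursors c4@1 c1@4 c2@10 c3@14, authorship 141.1..22.2.333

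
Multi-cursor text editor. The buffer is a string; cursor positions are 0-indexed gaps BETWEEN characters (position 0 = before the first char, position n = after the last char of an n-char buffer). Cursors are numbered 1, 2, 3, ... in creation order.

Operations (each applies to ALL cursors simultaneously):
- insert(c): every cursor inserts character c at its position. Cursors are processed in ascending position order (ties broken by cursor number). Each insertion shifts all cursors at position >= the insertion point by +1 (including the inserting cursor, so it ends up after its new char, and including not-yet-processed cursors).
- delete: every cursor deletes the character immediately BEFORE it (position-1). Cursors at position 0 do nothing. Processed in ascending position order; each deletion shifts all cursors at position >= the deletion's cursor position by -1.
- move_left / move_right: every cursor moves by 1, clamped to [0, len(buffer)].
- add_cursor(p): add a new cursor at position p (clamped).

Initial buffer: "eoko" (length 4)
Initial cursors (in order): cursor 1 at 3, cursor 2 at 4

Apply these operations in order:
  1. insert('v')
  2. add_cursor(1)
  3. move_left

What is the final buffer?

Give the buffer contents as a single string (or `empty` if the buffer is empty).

After op 1 (insert('v')): buffer="eokvov" (len 6), cursors c1@4 c2@6, authorship ...1.2
After op 2 (add_cursor(1)): buffer="eokvov" (len 6), cursors c3@1 c1@4 c2@6, authorship ...1.2
After op 3 (move_left): buffer="eokvov" (len 6), cursors c3@0 c1@3 c2@5, authorship ...1.2

Answer: eokvov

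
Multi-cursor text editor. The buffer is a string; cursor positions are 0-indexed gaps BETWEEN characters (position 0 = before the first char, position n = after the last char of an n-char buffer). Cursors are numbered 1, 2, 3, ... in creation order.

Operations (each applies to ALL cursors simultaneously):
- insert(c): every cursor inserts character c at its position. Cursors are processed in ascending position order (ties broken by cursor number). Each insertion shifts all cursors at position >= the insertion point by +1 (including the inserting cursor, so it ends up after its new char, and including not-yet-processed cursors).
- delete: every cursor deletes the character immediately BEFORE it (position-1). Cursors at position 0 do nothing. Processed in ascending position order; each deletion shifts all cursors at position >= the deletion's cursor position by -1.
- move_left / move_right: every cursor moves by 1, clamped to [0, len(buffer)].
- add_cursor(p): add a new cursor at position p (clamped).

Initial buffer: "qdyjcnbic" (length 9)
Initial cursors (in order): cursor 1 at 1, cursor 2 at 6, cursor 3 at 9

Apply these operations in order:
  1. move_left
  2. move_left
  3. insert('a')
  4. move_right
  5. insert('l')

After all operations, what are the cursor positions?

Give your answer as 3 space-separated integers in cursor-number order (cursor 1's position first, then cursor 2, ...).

Answer: 3 9 14

Derivation:
After op 1 (move_left): buffer="qdyjcnbic" (len 9), cursors c1@0 c2@5 c3@8, authorship .........
After op 2 (move_left): buffer="qdyjcnbic" (len 9), cursors c1@0 c2@4 c3@7, authorship .........
After op 3 (insert('a')): buffer="aqdyjacnbaic" (len 12), cursors c1@1 c2@6 c3@10, authorship 1....2...3..
After op 4 (move_right): buffer="aqdyjacnbaic" (len 12), cursors c1@2 c2@7 c3@11, authorship 1....2...3..
After op 5 (insert('l')): buffer="aqldyjaclnbailc" (len 15), cursors c1@3 c2@9 c3@14, authorship 1.1...2.2..3.3.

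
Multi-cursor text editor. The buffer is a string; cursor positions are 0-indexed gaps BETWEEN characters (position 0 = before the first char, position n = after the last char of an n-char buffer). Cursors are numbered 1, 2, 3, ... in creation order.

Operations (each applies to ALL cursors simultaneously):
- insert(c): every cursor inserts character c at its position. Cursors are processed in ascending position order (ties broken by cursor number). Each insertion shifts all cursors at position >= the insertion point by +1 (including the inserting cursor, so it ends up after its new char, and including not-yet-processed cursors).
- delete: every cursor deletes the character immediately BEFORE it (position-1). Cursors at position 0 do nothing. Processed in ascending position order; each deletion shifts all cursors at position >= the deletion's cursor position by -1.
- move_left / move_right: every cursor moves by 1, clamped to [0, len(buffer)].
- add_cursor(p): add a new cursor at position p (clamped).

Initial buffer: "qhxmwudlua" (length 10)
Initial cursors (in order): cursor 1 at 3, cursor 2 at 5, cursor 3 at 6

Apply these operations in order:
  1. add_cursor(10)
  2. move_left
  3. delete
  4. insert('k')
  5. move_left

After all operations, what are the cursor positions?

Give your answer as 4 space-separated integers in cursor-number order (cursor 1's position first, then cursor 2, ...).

After op 1 (add_cursor(10)): buffer="qhxmwudlua" (len 10), cursors c1@3 c2@5 c3@6 c4@10, authorship ..........
After op 2 (move_left): buffer="qhxmwudlua" (len 10), cursors c1@2 c2@4 c3@5 c4@9, authorship ..........
After op 3 (delete): buffer="qxudla" (len 6), cursors c1@1 c2@2 c3@2 c4@5, authorship ......
After op 4 (insert('k')): buffer="qkxkkudlka" (len 10), cursors c1@2 c2@5 c3@5 c4@9, authorship .1.23...4.
After op 5 (move_left): buffer="qkxkkudlka" (len 10), cursors c1@1 c2@4 c3@4 c4@8, authorship .1.23...4.

Answer: 1 4 4 8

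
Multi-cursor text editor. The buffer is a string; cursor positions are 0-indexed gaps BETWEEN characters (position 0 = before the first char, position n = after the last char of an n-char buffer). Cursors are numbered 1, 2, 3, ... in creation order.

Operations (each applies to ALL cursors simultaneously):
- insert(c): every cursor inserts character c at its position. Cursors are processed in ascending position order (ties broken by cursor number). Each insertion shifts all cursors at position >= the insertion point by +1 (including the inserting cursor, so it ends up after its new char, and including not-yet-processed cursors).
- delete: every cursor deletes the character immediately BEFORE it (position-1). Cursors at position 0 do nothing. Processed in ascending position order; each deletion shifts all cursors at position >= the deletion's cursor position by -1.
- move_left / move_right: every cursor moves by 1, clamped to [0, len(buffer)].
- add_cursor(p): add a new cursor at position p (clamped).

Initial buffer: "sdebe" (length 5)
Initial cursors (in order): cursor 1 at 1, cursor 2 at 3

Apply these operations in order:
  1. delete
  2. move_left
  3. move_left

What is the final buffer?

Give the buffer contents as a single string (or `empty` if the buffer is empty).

Answer: dbe

Derivation:
After op 1 (delete): buffer="dbe" (len 3), cursors c1@0 c2@1, authorship ...
After op 2 (move_left): buffer="dbe" (len 3), cursors c1@0 c2@0, authorship ...
After op 3 (move_left): buffer="dbe" (len 3), cursors c1@0 c2@0, authorship ...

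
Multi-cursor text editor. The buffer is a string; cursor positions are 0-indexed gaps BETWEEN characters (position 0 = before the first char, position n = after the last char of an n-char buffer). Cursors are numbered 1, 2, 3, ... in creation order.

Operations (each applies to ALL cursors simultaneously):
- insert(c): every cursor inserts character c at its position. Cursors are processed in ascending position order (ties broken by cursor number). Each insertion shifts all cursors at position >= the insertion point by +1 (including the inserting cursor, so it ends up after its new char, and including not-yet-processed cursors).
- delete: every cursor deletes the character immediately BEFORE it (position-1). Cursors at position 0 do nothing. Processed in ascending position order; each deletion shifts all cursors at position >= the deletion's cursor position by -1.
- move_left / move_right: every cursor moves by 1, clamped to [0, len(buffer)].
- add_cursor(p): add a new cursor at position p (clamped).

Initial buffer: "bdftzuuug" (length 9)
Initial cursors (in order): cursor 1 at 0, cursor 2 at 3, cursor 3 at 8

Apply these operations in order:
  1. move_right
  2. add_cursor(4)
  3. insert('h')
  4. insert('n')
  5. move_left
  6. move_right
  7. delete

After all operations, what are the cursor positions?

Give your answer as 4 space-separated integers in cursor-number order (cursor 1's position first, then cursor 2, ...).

Answer: 2 7 13 7

Derivation:
After op 1 (move_right): buffer="bdftzuuug" (len 9), cursors c1@1 c2@4 c3@9, authorship .........
After op 2 (add_cursor(4)): buffer="bdftzuuug" (len 9), cursors c1@1 c2@4 c4@4 c3@9, authorship .........
After op 3 (insert('h')): buffer="bhdfthhzuuugh" (len 13), cursors c1@2 c2@7 c4@7 c3@13, authorship .1...24.....3
After op 4 (insert('n')): buffer="bhndfthhnnzuuughn" (len 17), cursors c1@3 c2@10 c4@10 c3@17, authorship .11...2424.....33
After op 5 (move_left): buffer="bhndfthhnnzuuughn" (len 17), cursors c1@2 c2@9 c4@9 c3@16, authorship .11...2424.....33
After op 6 (move_right): buffer="bhndfthhnnzuuughn" (len 17), cursors c1@3 c2@10 c4@10 c3@17, authorship .11...2424.....33
After op 7 (delete): buffer="bhdfthhzuuugh" (len 13), cursors c1@2 c2@7 c4@7 c3@13, authorship .1...24.....3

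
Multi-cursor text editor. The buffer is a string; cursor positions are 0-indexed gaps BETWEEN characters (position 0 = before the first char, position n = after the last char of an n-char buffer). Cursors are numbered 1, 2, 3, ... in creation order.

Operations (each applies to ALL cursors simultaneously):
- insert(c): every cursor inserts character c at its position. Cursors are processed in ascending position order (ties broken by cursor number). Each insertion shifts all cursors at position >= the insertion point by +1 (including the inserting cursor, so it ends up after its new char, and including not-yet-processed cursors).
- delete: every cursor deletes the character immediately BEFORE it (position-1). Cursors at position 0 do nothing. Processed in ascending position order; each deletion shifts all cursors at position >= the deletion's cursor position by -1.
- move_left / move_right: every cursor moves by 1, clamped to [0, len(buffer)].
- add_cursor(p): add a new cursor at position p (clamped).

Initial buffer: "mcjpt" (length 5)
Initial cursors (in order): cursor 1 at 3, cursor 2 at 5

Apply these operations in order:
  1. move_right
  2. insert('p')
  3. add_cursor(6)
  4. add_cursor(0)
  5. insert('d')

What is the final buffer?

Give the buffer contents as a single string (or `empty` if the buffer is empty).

Answer: dmcjppdtdpd

Derivation:
After op 1 (move_right): buffer="mcjpt" (len 5), cursors c1@4 c2@5, authorship .....
After op 2 (insert('p')): buffer="mcjpptp" (len 7), cursors c1@5 c2@7, authorship ....1.2
After op 3 (add_cursor(6)): buffer="mcjpptp" (len 7), cursors c1@5 c3@6 c2@7, authorship ....1.2
After op 4 (add_cursor(0)): buffer="mcjpptp" (len 7), cursors c4@0 c1@5 c3@6 c2@7, authorship ....1.2
After op 5 (insert('d')): buffer="dmcjppdtdpd" (len 11), cursors c4@1 c1@7 c3@9 c2@11, authorship 4....11.322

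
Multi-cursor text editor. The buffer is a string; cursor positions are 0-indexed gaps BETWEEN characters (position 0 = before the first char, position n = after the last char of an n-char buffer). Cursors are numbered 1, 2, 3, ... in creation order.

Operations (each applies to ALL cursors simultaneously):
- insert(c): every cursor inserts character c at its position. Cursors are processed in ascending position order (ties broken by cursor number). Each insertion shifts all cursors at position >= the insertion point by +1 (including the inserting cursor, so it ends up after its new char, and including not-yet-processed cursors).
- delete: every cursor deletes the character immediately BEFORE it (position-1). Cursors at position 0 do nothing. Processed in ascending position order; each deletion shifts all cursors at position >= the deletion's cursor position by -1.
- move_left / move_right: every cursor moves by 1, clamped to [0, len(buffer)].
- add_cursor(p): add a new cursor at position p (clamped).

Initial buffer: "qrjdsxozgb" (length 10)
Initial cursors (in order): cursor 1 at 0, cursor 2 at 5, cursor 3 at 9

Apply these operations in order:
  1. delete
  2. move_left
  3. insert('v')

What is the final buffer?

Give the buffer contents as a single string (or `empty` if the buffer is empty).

After op 1 (delete): buffer="qrjdxozb" (len 8), cursors c1@0 c2@4 c3@7, authorship ........
After op 2 (move_left): buffer="qrjdxozb" (len 8), cursors c1@0 c2@3 c3@6, authorship ........
After op 3 (insert('v')): buffer="vqrjvdxovzb" (len 11), cursors c1@1 c2@5 c3@9, authorship 1...2...3..

Answer: vqrjvdxovzb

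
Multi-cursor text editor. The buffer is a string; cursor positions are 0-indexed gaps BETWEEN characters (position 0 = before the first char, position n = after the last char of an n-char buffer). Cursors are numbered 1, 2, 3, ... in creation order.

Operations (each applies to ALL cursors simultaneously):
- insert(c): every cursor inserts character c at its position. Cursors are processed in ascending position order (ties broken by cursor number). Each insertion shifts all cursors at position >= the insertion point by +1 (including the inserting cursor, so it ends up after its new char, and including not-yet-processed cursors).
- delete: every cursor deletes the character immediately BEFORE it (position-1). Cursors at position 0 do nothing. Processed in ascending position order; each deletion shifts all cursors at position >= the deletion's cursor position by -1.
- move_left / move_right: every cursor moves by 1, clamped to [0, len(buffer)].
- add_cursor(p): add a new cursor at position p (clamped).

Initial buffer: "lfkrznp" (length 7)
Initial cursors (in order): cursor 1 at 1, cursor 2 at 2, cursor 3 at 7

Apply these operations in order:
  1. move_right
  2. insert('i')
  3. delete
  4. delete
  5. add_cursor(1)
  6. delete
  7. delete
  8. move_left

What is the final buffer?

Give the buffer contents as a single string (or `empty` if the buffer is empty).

Answer: r

Derivation:
After op 1 (move_right): buffer="lfkrznp" (len 7), cursors c1@2 c2@3 c3@7, authorship .......
After op 2 (insert('i')): buffer="lfikirznpi" (len 10), cursors c1@3 c2@5 c3@10, authorship ..1.2....3
After op 3 (delete): buffer="lfkrznp" (len 7), cursors c1@2 c2@3 c3@7, authorship .......
After op 4 (delete): buffer="lrzn" (len 4), cursors c1@1 c2@1 c3@4, authorship ....
After op 5 (add_cursor(1)): buffer="lrzn" (len 4), cursors c1@1 c2@1 c4@1 c3@4, authorship ....
After op 6 (delete): buffer="rz" (len 2), cursors c1@0 c2@0 c4@0 c3@2, authorship ..
After op 7 (delete): buffer="r" (len 1), cursors c1@0 c2@0 c4@0 c3@1, authorship .
After op 8 (move_left): buffer="r" (len 1), cursors c1@0 c2@0 c3@0 c4@0, authorship .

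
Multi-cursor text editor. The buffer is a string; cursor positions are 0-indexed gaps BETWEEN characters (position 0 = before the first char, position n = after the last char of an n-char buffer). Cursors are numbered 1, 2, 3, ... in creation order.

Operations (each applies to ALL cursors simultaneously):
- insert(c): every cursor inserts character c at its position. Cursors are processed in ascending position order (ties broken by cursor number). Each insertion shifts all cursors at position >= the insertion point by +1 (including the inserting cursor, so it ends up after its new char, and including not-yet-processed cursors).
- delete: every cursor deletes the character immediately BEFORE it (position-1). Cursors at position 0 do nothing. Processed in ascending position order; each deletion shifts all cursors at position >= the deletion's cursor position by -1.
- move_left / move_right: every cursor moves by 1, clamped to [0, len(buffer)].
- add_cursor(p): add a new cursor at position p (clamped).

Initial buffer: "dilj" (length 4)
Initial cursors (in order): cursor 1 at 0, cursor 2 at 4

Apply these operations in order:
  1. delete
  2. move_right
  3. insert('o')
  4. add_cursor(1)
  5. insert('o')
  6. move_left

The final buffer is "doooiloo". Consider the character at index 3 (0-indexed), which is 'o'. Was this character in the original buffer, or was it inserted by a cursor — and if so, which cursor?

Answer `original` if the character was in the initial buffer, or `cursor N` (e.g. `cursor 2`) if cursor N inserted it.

Answer: cursor 1

Derivation:
After op 1 (delete): buffer="dil" (len 3), cursors c1@0 c2@3, authorship ...
After op 2 (move_right): buffer="dil" (len 3), cursors c1@1 c2@3, authorship ...
After op 3 (insert('o')): buffer="doilo" (len 5), cursors c1@2 c2@5, authorship .1..2
After op 4 (add_cursor(1)): buffer="doilo" (len 5), cursors c3@1 c1@2 c2@5, authorship .1..2
After op 5 (insert('o')): buffer="doooiloo" (len 8), cursors c3@2 c1@4 c2@8, authorship .311..22
After op 6 (move_left): buffer="doooiloo" (len 8), cursors c3@1 c1@3 c2@7, authorship .311..22
Authorship (.=original, N=cursor N): . 3 1 1 . . 2 2
Index 3: author = 1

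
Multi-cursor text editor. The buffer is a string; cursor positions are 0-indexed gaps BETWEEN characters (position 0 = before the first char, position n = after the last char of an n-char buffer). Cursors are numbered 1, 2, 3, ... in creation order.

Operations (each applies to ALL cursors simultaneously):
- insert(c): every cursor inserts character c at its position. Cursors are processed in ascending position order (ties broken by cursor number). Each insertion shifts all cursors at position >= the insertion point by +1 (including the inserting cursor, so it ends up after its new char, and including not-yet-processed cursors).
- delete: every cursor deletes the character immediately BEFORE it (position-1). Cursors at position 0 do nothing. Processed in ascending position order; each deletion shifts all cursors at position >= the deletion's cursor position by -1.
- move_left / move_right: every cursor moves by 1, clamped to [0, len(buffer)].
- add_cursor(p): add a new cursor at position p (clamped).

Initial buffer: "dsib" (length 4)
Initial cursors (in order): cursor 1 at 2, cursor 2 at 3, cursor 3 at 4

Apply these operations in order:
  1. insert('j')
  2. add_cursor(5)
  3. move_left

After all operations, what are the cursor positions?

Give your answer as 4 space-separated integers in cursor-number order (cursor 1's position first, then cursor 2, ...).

After op 1 (insert('j')): buffer="dsjijbj" (len 7), cursors c1@3 c2@5 c3@7, authorship ..1.2.3
After op 2 (add_cursor(5)): buffer="dsjijbj" (len 7), cursors c1@3 c2@5 c4@5 c3@7, authorship ..1.2.3
After op 3 (move_left): buffer="dsjijbj" (len 7), cursors c1@2 c2@4 c4@4 c3@6, authorship ..1.2.3

Answer: 2 4 6 4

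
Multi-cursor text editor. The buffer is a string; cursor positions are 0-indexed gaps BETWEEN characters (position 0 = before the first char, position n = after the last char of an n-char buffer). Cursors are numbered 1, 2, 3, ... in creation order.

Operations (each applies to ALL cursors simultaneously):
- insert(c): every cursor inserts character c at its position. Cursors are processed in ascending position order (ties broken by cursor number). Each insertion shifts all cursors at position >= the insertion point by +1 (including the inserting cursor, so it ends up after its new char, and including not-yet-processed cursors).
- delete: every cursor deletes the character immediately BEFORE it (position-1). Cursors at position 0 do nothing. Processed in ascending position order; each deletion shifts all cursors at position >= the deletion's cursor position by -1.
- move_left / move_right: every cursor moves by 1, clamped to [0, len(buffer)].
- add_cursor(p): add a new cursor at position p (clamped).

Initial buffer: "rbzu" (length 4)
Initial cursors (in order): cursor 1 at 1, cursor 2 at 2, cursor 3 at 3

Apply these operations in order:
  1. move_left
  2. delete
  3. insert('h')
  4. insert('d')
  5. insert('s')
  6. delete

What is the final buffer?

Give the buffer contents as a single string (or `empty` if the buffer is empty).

Answer: hhhdddzu

Derivation:
After op 1 (move_left): buffer="rbzu" (len 4), cursors c1@0 c2@1 c3@2, authorship ....
After op 2 (delete): buffer="zu" (len 2), cursors c1@0 c2@0 c3@0, authorship ..
After op 3 (insert('h')): buffer="hhhzu" (len 5), cursors c1@3 c2@3 c3@3, authorship 123..
After op 4 (insert('d')): buffer="hhhdddzu" (len 8), cursors c1@6 c2@6 c3@6, authorship 123123..
After op 5 (insert('s')): buffer="hhhdddssszu" (len 11), cursors c1@9 c2@9 c3@9, authorship 123123123..
After op 6 (delete): buffer="hhhdddzu" (len 8), cursors c1@6 c2@6 c3@6, authorship 123123..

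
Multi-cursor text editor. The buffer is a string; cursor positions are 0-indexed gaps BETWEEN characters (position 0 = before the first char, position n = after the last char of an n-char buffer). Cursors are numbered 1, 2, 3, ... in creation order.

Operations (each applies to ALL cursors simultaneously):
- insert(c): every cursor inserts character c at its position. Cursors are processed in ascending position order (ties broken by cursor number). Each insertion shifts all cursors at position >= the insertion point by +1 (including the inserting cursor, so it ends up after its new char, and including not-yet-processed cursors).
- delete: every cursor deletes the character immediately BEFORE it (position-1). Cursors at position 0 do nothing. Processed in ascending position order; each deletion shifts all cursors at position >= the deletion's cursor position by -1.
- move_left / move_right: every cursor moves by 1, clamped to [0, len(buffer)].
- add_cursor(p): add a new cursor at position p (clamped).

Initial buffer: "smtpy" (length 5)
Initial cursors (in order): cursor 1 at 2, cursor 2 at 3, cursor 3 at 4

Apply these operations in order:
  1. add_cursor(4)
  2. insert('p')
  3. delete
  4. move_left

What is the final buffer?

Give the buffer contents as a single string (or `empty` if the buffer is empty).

After op 1 (add_cursor(4)): buffer="smtpy" (len 5), cursors c1@2 c2@3 c3@4 c4@4, authorship .....
After op 2 (insert('p')): buffer="smptppppy" (len 9), cursors c1@3 c2@5 c3@8 c4@8, authorship ..1.2.34.
After op 3 (delete): buffer="smtpy" (len 5), cursors c1@2 c2@3 c3@4 c4@4, authorship .....
After op 4 (move_left): buffer="smtpy" (len 5), cursors c1@1 c2@2 c3@3 c4@3, authorship .....

Answer: smtpy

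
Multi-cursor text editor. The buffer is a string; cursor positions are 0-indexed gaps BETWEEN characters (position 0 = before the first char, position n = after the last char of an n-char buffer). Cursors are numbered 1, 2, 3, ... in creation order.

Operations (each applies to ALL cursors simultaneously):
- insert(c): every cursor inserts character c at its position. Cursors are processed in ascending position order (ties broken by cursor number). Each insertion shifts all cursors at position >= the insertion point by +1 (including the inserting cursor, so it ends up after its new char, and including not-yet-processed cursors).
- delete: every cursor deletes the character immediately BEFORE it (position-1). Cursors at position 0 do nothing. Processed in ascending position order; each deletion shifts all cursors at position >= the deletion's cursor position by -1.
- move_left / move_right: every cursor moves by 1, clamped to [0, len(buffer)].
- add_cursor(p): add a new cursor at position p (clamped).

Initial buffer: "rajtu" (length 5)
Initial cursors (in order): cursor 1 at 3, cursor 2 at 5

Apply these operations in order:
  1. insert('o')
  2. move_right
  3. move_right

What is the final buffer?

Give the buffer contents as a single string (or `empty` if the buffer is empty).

After op 1 (insert('o')): buffer="rajotuo" (len 7), cursors c1@4 c2@7, authorship ...1..2
After op 2 (move_right): buffer="rajotuo" (len 7), cursors c1@5 c2@7, authorship ...1..2
After op 3 (move_right): buffer="rajotuo" (len 7), cursors c1@6 c2@7, authorship ...1..2

Answer: rajotuo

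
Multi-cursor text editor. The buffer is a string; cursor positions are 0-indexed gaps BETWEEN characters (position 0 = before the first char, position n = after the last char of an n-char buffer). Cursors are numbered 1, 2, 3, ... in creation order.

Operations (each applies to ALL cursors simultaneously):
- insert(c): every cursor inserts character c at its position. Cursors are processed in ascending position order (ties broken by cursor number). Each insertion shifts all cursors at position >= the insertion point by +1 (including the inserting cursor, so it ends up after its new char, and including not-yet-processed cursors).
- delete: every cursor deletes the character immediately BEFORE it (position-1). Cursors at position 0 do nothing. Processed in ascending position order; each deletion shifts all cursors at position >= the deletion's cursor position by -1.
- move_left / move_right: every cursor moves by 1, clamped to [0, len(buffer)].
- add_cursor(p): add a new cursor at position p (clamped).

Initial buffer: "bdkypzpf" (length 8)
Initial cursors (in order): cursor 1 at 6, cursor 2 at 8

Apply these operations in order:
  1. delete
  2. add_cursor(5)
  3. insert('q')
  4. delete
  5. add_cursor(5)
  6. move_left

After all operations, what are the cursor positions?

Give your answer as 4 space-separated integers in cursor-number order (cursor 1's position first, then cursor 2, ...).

Answer: 4 5 4 4

Derivation:
After op 1 (delete): buffer="bdkypp" (len 6), cursors c1@5 c2@6, authorship ......
After op 2 (add_cursor(5)): buffer="bdkypp" (len 6), cursors c1@5 c3@5 c2@6, authorship ......
After op 3 (insert('q')): buffer="bdkypqqpq" (len 9), cursors c1@7 c3@7 c2@9, authorship .....13.2
After op 4 (delete): buffer="bdkypp" (len 6), cursors c1@5 c3@5 c2@6, authorship ......
After op 5 (add_cursor(5)): buffer="bdkypp" (len 6), cursors c1@5 c3@5 c4@5 c2@6, authorship ......
After op 6 (move_left): buffer="bdkypp" (len 6), cursors c1@4 c3@4 c4@4 c2@5, authorship ......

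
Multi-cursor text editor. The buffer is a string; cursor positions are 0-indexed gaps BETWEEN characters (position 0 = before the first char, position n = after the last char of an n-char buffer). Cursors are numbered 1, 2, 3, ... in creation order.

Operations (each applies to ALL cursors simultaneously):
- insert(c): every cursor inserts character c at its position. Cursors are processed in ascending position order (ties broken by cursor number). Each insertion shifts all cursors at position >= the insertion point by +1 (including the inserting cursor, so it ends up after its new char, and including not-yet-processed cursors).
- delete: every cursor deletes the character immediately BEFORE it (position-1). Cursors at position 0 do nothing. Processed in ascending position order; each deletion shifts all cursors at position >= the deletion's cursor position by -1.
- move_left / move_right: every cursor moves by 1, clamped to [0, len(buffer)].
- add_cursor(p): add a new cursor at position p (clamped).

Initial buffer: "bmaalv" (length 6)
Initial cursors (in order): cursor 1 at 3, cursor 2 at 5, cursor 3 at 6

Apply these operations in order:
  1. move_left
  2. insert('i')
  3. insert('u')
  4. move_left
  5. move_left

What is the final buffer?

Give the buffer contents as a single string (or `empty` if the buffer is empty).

Answer: bmiuaaiuliuv

Derivation:
After op 1 (move_left): buffer="bmaalv" (len 6), cursors c1@2 c2@4 c3@5, authorship ......
After op 2 (insert('i')): buffer="bmiaailiv" (len 9), cursors c1@3 c2@6 c3@8, authorship ..1..2.3.
After op 3 (insert('u')): buffer="bmiuaaiuliuv" (len 12), cursors c1@4 c2@8 c3@11, authorship ..11..22.33.
After op 4 (move_left): buffer="bmiuaaiuliuv" (len 12), cursors c1@3 c2@7 c3@10, authorship ..11..22.33.
After op 5 (move_left): buffer="bmiuaaiuliuv" (len 12), cursors c1@2 c2@6 c3@9, authorship ..11..22.33.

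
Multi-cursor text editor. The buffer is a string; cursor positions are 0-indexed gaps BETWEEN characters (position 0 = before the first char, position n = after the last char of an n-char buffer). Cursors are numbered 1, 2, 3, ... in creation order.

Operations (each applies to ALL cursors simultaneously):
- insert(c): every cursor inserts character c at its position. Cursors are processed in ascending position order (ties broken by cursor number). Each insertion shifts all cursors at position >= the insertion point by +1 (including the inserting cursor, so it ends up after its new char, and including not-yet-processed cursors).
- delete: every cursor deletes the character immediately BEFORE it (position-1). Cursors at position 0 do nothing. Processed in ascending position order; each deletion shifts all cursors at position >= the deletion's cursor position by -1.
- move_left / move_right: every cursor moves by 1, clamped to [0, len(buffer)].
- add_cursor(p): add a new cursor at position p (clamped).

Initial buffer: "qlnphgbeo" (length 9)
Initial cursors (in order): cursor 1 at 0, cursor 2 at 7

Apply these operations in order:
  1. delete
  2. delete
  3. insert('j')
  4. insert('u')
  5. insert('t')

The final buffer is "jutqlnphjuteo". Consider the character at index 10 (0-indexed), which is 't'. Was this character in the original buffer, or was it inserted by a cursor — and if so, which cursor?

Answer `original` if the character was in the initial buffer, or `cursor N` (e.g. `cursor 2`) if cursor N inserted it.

After op 1 (delete): buffer="qlnphgeo" (len 8), cursors c1@0 c2@6, authorship ........
After op 2 (delete): buffer="qlnpheo" (len 7), cursors c1@0 c2@5, authorship .......
After op 3 (insert('j')): buffer="jqlnphjeo" (len 9), cursors c1@1 c2@7, authorship 1.....2..
After op 4 (insert('u')): buffer="juqlnphjueo" (len 11), cursors c1@2 c2@9, authorship 11.....22..
After op 5 (insert('t')): buffer="jutqlnphjuteo" (len 13), cursors c1@3 c2@11, authorship 111.....222..
Authorship (.=original, N=cursor N): 1 1 1 . . . . . 2 2 2 . .
Index 10: author = 2

Answer: cursor 2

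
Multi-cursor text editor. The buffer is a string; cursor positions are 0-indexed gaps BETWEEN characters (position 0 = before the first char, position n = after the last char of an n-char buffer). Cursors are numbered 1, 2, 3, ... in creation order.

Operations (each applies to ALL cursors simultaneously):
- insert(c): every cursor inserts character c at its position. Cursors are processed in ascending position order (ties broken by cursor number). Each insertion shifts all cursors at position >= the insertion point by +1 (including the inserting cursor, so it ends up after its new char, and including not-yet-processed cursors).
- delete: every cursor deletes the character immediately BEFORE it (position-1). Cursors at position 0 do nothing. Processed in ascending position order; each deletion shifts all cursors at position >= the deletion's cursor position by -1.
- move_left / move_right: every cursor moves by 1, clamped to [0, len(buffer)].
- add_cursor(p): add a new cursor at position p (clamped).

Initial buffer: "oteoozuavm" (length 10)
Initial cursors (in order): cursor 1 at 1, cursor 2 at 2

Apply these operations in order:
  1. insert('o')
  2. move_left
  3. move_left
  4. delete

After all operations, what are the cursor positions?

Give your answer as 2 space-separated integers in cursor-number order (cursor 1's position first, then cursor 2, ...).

Answer: 0 1

Derivation:
After op 1 (insert('o')): buffer="ootoeoozuavm" (len 12), cursors c1@2 c2@4, authorship .1.2........
After op 2 (move_left): buffer="ootoeoozuavm" (len 12), cursors c1@1 c2@3, authorship .1.2........
After op 3 (move_left): buffer="ootoeoozuavm" (len 12), cursors c1@0 c2@2, authorship .1.2........
After op 4 (delete): buffer="otoeoozuavm" (len 11), cursors c1@0 c2@1, authorship ..2........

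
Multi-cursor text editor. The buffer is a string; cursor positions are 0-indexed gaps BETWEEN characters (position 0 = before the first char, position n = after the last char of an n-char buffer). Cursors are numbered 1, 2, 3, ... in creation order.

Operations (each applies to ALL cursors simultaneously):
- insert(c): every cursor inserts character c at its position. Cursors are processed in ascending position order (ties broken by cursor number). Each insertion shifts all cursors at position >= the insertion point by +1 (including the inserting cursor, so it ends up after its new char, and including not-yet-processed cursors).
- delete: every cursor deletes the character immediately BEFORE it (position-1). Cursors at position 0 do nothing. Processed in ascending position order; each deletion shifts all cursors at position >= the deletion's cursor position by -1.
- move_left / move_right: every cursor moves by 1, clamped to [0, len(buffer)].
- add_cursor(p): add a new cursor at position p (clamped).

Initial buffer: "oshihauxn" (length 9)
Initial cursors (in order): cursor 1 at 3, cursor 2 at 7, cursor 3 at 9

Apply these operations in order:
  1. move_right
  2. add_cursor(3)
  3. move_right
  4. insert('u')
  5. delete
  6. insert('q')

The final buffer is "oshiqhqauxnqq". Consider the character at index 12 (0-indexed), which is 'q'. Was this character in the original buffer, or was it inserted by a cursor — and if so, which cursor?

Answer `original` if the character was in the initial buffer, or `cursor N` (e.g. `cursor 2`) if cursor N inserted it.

Answer: cursor 3

Derivation:
After op 1 (move_right): buffer="oshihauxn" (len 9), cursors c1@4 c2@8 c3@9, authorship .........
After op 2 (add_cursor(3)): buffer="oshihauxn" (len 9), cursors c4@3 c1@4 c2@8 c3@9, authorship .........
After op 3 (move_right): buffer="oshihauxn" (len 9), cursors c4@4 c1@5 c2@9 c3@9, authorship .........
After op 4 (insert('u')): buffer="oshiuhuauxnuu" (len 13), cursors c4@5 c1@7 c2@13 c3@13, authorship ....4.1....23
After op 5 (delete): buffer="oshihauxn" (len 9), cursors c4@4 c1@5 c2@9 c3@9, authorship .........
After op 6 (insert('q')): buffer="oshiqhqauxnqq" (len 13), cursors c4@5 c1@7 c2@13 c3@13, authorship ....4.1....23
Authorship (.=original, N=cursor N): . . . . 4 . 1 . . . . 2 3
Index 12: author = 3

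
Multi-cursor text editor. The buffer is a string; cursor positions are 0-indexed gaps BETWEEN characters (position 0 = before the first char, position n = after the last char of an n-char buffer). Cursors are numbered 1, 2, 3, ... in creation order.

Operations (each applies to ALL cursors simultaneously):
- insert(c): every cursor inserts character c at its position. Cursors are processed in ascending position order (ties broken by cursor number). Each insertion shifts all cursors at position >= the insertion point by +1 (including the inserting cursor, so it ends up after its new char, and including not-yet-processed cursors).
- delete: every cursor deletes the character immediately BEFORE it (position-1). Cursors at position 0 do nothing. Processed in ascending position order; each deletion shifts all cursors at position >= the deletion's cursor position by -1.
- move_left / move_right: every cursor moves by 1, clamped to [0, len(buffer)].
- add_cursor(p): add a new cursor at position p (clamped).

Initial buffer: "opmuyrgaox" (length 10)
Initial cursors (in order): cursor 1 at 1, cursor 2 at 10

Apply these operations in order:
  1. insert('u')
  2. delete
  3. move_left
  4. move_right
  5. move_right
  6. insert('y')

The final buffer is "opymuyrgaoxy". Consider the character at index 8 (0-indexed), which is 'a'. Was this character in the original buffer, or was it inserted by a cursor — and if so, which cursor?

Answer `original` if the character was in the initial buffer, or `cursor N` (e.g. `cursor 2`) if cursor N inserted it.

Answer: original

Derivation:
After op 1 (insert('u')): buffer="oupmuyrgaoxu" (len 12), cursors c1@2 c2@12, authorship .1.........2
After op 2 (delete): buffer="opmuyrgaox" (len 10), cursors c1@1 c2@10, authorship ..........
After op 3 (move_left): buffer="opmuyrgaox" (len 10), cursors c1@0 c2@9, authorship ..........
After op 4 (move_right): buffer="opmuyrgaox" (len 10), cursors c1@1 c2@10, authorship ..........
After op 5 (move_right): buffer="opmuyrgaox" (len 10), cursors c1@2 c2@10, authorship ..........
After op 6 (insert('y')): buffer="opymuyrgaoxy" (len 12), cursors c1@3 c2@12, authorship ..1........2
Authorship (.=original, N=cursor N): . . 1 . . . . . . . . 2
Index 8: author = original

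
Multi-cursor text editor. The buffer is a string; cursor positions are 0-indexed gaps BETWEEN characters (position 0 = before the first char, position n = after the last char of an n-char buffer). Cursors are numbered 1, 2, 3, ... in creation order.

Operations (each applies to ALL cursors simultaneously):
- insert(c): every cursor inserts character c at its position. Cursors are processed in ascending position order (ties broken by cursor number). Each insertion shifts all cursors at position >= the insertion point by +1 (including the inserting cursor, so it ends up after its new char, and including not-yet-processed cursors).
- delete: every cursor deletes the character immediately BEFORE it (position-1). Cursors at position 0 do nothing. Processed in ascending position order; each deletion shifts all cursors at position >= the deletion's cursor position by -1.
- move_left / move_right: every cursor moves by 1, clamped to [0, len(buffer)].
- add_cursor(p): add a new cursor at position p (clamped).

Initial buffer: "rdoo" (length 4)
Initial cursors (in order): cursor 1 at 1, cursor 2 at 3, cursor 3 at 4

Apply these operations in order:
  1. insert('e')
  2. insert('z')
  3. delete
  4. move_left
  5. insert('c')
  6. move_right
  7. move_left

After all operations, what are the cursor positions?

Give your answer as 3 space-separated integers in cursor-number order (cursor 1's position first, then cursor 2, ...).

After op 1 (insert('e')): buffer="redoeoe" (len 7), cursors c1@2 c2@5 c3@7, authorship .1..2.3
After op 2 (insert('z')): buffer="rezdoezoez" (len 10), cursors c1@3 c2@7 c3@10, authorship .11..22.33
After op 3 (delete): buffer="redoeoe" (len 7), cursors c1@2 c2@5 c3@7, authorship .1..2.3
After op 4 (move_left): buffer="redoeoe" (len 7), cursors c1@1 c2@4 c3@6, authorship .1..2.3
After op 5 (insert('c')): buffer="rcedoceoce" (len 10), cursors c1@2 c2@6 c3@9, authorship .11..22.33
After op 6 (move_right): buffer="rcedoceoce" (len 10), cursors c1@3 c2@7 c3@10, authorship .11..22.33
After op 7 (move_left): buffer="rcedoceoce" (len 10), cursors c1@2 c2@6 c3@9, authorship .11..22.33

Answer: 2 6 9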